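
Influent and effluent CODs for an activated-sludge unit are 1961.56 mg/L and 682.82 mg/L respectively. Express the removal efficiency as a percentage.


eta = (COD_in - COD_out) / COD_in * 100
= (1961.56 - 682.82) / 1961.56 * 100
= 65.1900%

65.1900%


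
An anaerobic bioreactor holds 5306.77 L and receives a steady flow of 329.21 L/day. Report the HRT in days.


HRT = V / Q
= 5306.77 / 329.21
= 16.1197 days

16.1197 days


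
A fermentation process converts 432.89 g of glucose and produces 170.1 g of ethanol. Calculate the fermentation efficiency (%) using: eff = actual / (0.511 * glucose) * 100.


Fermentation efficiency = (actual / (0.511 * glucose)) * 100
= (170.1 / (0.511 * 432.89)) * 100
= 76.8964%

76.8964%


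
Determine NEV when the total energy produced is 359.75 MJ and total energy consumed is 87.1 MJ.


NEV = E_out - E_in
= 359.75 - 87.1
= 272.6500 MJ

272.6500 MJ


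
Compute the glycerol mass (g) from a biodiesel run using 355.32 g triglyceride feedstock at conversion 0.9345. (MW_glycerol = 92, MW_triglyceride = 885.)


glycerol = oil * conv * (92/885)
= 355.32 * 0.9345 * 92 / 885
= 34.5178 g

34.5178 g


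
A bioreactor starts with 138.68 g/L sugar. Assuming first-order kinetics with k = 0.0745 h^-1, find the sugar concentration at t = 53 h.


S = S0 * exp(-k * t)
S = 138.68 * exp(-0.0745 * 53)
S = 2.6743 g/L

2.6743 g/L


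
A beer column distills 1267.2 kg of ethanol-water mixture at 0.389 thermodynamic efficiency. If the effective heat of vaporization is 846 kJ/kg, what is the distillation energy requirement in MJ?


E = m * 846 / (eta * 1000)
= 1267.2 * 846 / (0.389 * 1000)
= 2755.9157 MJ

2755.9157 MJ


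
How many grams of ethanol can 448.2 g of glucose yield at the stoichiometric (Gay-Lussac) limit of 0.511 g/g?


Theoretical ethanol yield: m_EtOH = 0.511 * m_glucose
m_EtOH = 0.511 * 448.2 = 229.0302 g

229.0302 g


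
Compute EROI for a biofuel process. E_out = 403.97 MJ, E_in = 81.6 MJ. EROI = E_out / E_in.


EROI = E_out / E_in
= 403.97 / 81.6
= 4.9506

4.9506


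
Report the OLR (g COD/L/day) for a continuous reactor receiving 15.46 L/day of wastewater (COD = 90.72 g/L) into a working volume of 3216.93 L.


OLR = Q * S / V
= 15.46 * 90.72 / 3216.93
= 0.4360 g/L/day

0.4360 g/L/day


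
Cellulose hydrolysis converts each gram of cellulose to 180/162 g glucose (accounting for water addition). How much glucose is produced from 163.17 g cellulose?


glucose = cellulose * 180/162
= 163.17 * 180/162
= 181.3000 g

181.3000 g


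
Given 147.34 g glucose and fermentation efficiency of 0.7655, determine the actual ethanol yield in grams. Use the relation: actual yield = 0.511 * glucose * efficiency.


Actual ethanol: m = 0.511 * 147.34 * 0.7655
m = 57.6351 g

57.6351 g


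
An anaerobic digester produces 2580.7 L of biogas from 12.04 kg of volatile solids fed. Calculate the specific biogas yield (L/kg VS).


Y = V / VS
= 2580.7 / 12.04
= 214.3439 L/kg VS

214.3439 L/kg VS


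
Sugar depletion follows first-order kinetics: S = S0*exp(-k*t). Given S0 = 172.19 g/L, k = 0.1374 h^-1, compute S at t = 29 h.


S = S0 * exp(-k * t)
S = 172.19 * exp(-0.1374 * 29)
S = 3.2027 g/L

3.2027 g/L


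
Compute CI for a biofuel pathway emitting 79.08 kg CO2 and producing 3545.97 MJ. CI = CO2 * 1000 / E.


CI = CO2 * 1000 / E
= 79.08 * 1000 / 3545.97
= 22.3014 g CO2/MJ

22.3014 g CO2/MJ


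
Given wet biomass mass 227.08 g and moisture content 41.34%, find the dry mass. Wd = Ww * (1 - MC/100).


Wd = Ww * (1 - MC/100)
= 227.08 * (1 - 41.34/100)
= 133.2051 g

133.2051 g


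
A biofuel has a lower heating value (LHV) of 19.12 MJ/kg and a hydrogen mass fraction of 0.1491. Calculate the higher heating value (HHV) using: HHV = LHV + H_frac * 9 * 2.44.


HHV = LHV + H_frac * 9 * 2.44
= 19.12 + 0.1491 * 9 * 2.44
= 22.3942 MJ/kg

22.3942 MJ/kg


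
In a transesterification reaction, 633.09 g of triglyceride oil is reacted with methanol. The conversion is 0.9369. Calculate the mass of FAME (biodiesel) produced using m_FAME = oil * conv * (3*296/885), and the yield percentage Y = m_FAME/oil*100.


m_FAME = oil * conv * (3 * 296 / 885) = oil * conv * (888/885)
= 633.09 * 0.9369 * 888 / 885
= 595.1527 g
Y = m_FAME / oil * 100 = conv * (888/885) * 100
= 0.9369 * 888 / 885 * 100
= 94.01%

595.1527 g FAME; Y = 94.01%


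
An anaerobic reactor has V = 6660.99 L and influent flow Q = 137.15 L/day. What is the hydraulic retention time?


HRT = V / Q
= 6660.99 / 137.15
= 48.5672 days

48.5672 days


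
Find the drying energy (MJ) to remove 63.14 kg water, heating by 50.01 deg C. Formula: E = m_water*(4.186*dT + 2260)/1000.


E = m_water * (4.186 * dT + 2260) / 1000
= 63.14 * (4.186 * 50.01 + 2260) / 1000
= 155.9142 MJ

155.9142 MJ


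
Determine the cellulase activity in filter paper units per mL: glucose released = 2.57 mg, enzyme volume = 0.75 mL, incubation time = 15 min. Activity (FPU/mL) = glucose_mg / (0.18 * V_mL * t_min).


Activity = glucose_mg / (0.18 mg/umol * V_mL * t_min)
= 2.57 / (0.18 * 0.75 * 15)
= 1.2691 FPU/mL

1.2691 FPU/mL


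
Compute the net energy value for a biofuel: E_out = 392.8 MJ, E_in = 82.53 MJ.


NEV = E_out - E_in
= 392.8 - 82.53
= 310.2700 MJ

310.2700 MJ


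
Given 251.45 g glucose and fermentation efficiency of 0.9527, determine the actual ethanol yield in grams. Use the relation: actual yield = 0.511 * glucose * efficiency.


Actual ethanol: m = 0.511 * 251.45 * 0.9527
m = 122.4133 g

122.4133 g


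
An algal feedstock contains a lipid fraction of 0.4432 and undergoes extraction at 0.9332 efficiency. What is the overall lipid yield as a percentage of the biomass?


Y = lipid_content * extraction_eff * 100
= 0.4432 * 0.9332 * 100
= 41.3594%

41.3594%


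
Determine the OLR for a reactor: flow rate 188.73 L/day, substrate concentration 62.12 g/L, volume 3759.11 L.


OLR = Q * S / V
= 188.73 * 62.12 / 3759.11
= 3.1188 g/L/day

3.1188 g/L/day


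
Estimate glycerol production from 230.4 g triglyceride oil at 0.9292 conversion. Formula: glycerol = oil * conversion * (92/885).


glycerol = oil * conv * (92/885)
= 230.4 * 0.9292 * 92 / 885
= 22.2554 g

22.2554 g


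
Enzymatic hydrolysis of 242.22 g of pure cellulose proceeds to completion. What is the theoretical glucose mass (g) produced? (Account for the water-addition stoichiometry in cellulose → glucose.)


glucose = cellulose * 180/162
= 242.22 * 180/162
= 269.1333 g

269.1333 g


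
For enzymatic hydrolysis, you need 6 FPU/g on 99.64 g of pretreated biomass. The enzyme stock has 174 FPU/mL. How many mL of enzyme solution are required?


V = dosage * m_sub / activity
V = 6 * 99.64 / 174
V = 3.4359 mL

3.4359 mL


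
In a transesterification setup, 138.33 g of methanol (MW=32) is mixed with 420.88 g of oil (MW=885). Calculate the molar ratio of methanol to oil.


Molar ratio = n_MeOH / n_oil = (MeOH/32) / (oil/885) = (MeOH * 885) / (32 * oil)
= (138.33 * 885) / (32 * 420.88)
= 9.0897

9.0897


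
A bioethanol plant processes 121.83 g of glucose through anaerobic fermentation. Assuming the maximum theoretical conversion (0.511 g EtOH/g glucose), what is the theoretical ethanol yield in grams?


Theoretical ethanol yield: m_EtOH = 0.511 * m_glucose
m_EtOH = 0.511 * 121.83 = 62.2551 g

62.2551 g


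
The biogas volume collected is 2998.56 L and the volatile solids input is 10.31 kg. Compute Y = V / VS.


Y = V / VS
= 2998.56 / 10.31
= 290.8400 L/kg VS

290.8400 L/kg VS


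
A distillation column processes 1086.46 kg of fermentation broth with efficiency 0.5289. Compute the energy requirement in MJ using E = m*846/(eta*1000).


E = m * 846 / (eta * 1000)
= 1086.46 * 846 / (0.5289 * 1000)
= 1737.8430 MJ

1737.8430 MJ


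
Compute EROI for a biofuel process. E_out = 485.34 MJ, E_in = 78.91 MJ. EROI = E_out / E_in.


EROI = E_out / E_in
= 485.34 / 78.91
= 6.1506

6.1506


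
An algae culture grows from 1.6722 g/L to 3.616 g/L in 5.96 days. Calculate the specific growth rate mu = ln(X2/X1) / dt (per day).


mu = ln(X2/X1) / dt
= ln(3.616/1.6722) / 5.96
= 0.1294 per day

0.1294 per day


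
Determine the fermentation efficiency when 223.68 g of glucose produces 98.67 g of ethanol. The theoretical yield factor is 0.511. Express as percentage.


Fermentation efficiency = (actual / (0.511 * glucose)) * 100
= (98.67 / (0.511 * 223.68)) * 100
= 86.3251%

86.3251%


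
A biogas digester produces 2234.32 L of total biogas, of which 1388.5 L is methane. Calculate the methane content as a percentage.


CH4% = V_CH4 / V_total * 100
= 1388.5 / 2234.32 * 100
= 62.1442%

62.1442%


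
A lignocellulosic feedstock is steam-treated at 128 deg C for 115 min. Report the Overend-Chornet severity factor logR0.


logR0 = log10(t * exp((T - 100) / 14.75))
= log10(115 * exp((128 - 100) / 14.75))
= 2.8851

2.8851


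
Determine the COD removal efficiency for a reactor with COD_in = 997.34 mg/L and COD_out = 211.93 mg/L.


eta = (COD_in - COD_out) / COD_in * 100
= (997.34 - 211.93) / 997.34 * 100
= 78.7505%

78.7505%


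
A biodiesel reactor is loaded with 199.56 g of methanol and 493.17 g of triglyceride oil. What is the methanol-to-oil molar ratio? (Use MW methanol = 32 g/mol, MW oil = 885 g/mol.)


Molar ratio = n_MeOH / n_oil = (MeOH/32) / (oil/885) = (MeOH * 885) / (32 * oil)
= (199.56 * 885) / (32 * 493.17)
= 11.1910

11.1910


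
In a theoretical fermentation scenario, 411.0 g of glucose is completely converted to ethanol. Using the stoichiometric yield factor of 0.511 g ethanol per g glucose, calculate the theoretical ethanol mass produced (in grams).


Theoretical ethanol yield: m_EtOH = 0.511 * m_glucose
m_EtOH = 0.511 * 411.0 = 210.0210 g

210.0210 g


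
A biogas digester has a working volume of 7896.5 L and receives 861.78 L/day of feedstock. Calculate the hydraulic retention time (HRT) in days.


HRT = V / Q
= 7896.5 / 861.78
= 9.1630 days

9.1630 days


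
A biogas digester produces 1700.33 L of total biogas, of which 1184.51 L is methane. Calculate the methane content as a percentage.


CH4% = V_CH4 / V_total * 100
= 1184.51 / 1700.33 * 100
= 69.6635%

69.6635%


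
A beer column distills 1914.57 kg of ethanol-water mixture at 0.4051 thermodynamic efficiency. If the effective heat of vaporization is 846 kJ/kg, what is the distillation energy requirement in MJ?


E = m * 846 / (eta * 1000)
= 1914.57 * 846 / (0.4051 * 1000)
= 3998.3368 MJ

3998.3368 MJ


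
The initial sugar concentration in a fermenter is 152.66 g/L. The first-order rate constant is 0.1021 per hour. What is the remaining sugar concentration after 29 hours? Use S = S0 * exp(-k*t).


S = S0 * exp(-k * t)
S = 152.66 * exp(-0.1021 * 29)
S = 7.9036 g/L

7.9036 g/L


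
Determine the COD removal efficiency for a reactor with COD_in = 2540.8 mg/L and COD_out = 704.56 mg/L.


eta = (COD_in - COD_out) / COD_in * 100
= (2540.8 - 704.56) / 2540.8 * 100
= 72.2702%

72.2702%


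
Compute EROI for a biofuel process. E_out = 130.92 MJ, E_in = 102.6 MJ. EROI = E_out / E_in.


EROI = E_out / E_in
= 130.92 / 102.6
= 1.2760

1.2760


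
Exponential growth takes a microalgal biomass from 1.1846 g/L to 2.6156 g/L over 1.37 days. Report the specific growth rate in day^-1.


mu = ln(X2/X1) / dt
= ln(2.6156/1.1846) / 1.37
= 0.5782 per day

0.5782 per day


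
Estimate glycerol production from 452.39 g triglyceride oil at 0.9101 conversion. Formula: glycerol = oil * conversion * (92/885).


glycerol = oil * conv * (92/885)
= 452.39 * 0.9101 * 92 / 885
= 42.8003 g

42.8003 g


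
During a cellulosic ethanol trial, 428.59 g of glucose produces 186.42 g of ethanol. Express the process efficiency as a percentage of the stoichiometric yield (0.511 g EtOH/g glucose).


Fermentation efficiency = (actual / (0.511 * glucose)) * 100
= (186.42 / (0.511 * 428.59)) * 100
= 85.1196%

85.1196%


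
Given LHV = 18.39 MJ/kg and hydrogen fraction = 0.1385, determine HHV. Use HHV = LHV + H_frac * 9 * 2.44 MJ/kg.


HHV = LHV + H_frac * 9 * 2.44
= 18.39 + 0.1385 * 9 * 2.44
= 21.4315 MJ/kg

21.4315 MJ/kg


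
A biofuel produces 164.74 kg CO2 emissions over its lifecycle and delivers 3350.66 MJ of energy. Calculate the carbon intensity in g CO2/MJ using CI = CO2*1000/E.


CI = CO2 * 1000 / E
= 164.74 * 1000 / 3350.66
= 49.1664 g CO2/MJ

49.1664 g CO2/MJ


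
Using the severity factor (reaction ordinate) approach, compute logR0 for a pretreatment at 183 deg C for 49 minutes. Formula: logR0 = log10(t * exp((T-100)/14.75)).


logR0 = log10(t * exp((T - 100) / 14.75))
= log10(49 * exp((183 - 100) / 14.75))
= 4.1340

4.1340


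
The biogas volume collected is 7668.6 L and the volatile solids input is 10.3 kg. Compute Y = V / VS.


Y = V / VS
= 7668.6 / 10.3
= 744.5243 L/kg VS

744.5243 L/kg VS


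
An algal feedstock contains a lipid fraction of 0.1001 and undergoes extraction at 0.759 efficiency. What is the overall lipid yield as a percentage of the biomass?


Y = lipid_content * extraction_eff * 100
= 0.1001 * 0.759 * 100
= 7.5976%

7.5976%


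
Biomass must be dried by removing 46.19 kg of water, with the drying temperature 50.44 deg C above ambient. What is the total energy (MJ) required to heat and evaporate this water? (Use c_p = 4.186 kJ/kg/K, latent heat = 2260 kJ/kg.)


E = m_water * (4.186 * dT + 2260) / 1000
= 46.19 * (4.186 * 50.44 + 2260) / 1000
= 114.1420 MJ

114.1420 MJ


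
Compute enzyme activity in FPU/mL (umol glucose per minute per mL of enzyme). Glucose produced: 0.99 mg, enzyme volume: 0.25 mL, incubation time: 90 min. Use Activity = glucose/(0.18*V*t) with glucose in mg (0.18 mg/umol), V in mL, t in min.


Activity = glucose_mg / (0.18 mg/umol * V_mL * t_min)
= 0.99 / (0.18 * 0.25 * 90)
= 0.2444 FPU/mL

0.2444 FPU/mL


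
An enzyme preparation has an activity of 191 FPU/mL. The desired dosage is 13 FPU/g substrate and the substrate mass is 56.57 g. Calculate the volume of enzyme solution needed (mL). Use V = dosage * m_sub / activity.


V = dosage * m_sub / activity
V = 13 * 56.57 / 191
V = 3.8503 mL

3.8503 mL


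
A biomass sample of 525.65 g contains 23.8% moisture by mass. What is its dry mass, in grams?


Wd = Ww * (1 - MC/100)
= 525.65 * (1 - 23.8/100)
= 400.5453 g

400.5453 g


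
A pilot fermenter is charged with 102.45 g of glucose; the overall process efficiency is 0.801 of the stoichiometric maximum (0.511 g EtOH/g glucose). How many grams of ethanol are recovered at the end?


Actual ethanol: m = 0.511 * 102.45 * 0.801
m = 41.9339 g

41.9339 g


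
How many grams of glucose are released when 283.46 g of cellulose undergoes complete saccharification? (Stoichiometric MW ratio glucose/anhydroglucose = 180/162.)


glucose = cellulose * 180/162
= 283.46 * 180/162
= 314.9556 g

314.9556 g


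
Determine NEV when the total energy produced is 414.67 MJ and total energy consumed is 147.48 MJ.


NEV = E_out - E_in
= 414.67 - 147.48
= 267.1900 MJ

267.1900 MJ


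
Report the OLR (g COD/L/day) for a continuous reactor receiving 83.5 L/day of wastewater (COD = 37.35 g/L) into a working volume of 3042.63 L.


OLR = Q * S / V
= 83.5 * 37.35 / 3042.63
= 1.0250 g/L/day

1.0250 g/L/day


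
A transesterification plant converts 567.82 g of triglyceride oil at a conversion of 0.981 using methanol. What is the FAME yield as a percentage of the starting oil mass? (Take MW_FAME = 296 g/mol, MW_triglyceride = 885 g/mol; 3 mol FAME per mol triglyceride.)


m_FAME = oil * conv * (3 * 296 / 885) = oil * conv * (888/885)
= 567.82 * 0.981 * 888 / 885
= 558.9197 g
Y = m_FAME / oil * 100 = conv * (888/885) * 100
= 0.981 * 888 / 885 * 100
= 98.43%

98.43%


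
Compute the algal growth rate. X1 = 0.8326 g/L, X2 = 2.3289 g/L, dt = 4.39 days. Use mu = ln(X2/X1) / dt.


mu = ln(X2/X1) / dt
= ln(2.3289/0.8326) / 4.39
= 0.2343 per day

0.2343 per day


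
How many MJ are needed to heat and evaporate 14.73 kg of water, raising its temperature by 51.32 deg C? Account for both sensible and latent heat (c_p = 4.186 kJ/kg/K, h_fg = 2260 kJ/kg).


E = m_water * (4.186 * dT + 2260) / 1000
= 14.73 * (4.186 * 51.32 + 2260) / 1000
= 36.4542 MJ

36.4542 MJ


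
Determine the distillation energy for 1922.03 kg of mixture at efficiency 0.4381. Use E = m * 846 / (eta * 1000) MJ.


E = m * 846 / (eta * 1000)
= 1922.03 * 846 / (0.4381 * 1000)
= 3711.5667 MJ

3711.5667 MJ


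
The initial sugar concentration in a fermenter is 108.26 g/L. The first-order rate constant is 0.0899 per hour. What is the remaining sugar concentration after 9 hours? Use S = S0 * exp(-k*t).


S = S0 * exp(-k * t)
S = 108.26 * exp(-0.0899 * 9)
S = 48.2037 g/L

48.2037 g/L


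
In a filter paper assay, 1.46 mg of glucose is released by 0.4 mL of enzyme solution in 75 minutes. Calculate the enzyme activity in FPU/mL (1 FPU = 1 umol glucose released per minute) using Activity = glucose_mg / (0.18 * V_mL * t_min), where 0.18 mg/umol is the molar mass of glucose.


Activity = glucose_mg / (0.18 mg/umol * V_mL * t_min)
= 1.46 / (0.18 * 0.4 * 75)
= 0.2704 FPU/mL

0.2704 FPU/mL


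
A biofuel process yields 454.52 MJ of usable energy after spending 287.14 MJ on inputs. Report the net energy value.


NEV = E_out - E_in
= 454.52 - 287.14
= 167.3800 MJ

167.3800 MJ


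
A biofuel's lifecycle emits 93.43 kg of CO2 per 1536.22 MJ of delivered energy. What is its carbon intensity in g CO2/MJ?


CI = CO2 * 1000 / E
= 93.43 * 1000 / 1536.22
= 60.8181 g CO2/MJ

60.8181 g CO2/MJ


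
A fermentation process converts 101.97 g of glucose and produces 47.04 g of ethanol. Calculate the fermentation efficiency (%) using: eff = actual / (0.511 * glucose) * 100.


Fermentation efficiency = (actual / (0.511 * glucose)) * 100
= (47.04 / (0.511 * 101.97)) * 100
= 90.2764%

90.2764%


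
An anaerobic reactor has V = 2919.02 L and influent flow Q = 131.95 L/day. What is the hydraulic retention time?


HRT = V / Q
= 2919.02 / 131.95
= 22.1222 days

22.1222 days


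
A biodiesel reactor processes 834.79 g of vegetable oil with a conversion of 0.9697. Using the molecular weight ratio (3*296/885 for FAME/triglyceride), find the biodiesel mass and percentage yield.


m_FAME = oil * conv * (3 * 296 / 885) = oil * conv * (888/885)
= 834.79 * 0.9697 * 888 / 885
= 812.2399 g
Y = m_FAME / oil * 100 = conv * (888/885) * 100
= 0.9697 * 888 / 885 * 100
= 97.30%

812.2399 g FAME; Y = 97.30%


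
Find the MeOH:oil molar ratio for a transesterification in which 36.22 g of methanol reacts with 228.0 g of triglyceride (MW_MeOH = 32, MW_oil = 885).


Molar ratio = n_MeOH / n_oil = (MeOH/32) / (oil/885) = (MeOH * 885) / (32 * oil)
= (36.22 * 885) / (32 * 228.0)
= 4.3935

4.3935


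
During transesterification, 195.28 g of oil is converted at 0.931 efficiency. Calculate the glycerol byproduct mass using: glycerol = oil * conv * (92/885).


glycerol = oil * conv * (92/885)
= 195.28 * 0.931 * 92 / 885
= 18.8996 g

18.8996 g


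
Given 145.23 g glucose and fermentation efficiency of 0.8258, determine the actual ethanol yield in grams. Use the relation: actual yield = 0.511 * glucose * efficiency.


Actual ethanol: m = 0.511 * 145.23 * 0.8258
m = 61.2847 g

61.2847 g


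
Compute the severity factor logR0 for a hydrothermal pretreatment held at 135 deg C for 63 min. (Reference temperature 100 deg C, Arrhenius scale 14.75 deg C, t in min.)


logR0 = log10(t * exp((T - 100) / 14.75))
= log10(63 * exp((135 - 100) / 14.75))
= 2.8299

2.8299


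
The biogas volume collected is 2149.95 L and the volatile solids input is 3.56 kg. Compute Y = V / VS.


Y = V / VS
= 2149.95 / 3.56
= 603.9185 L/kg VS

603.9185 L/kg VS


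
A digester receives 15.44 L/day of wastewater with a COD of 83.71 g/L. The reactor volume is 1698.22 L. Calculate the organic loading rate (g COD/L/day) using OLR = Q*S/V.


OLR = Q * S / V
= 15.44 * 83.71 / 1698.22
= 0.7611 g/L/day

0.7611 g/L/day


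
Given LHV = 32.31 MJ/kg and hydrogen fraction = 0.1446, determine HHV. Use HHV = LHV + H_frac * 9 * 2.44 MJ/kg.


HHV = LHV + H_frac * 9 * 2.44
= 32.31 + 0.1446 * 9 * 2.44
= 35.4854 MJ/kg

35.4854 MJ/kg


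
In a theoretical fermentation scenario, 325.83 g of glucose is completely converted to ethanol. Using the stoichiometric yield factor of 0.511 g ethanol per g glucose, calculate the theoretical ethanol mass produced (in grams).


Theoretical ethanol yield: m_EtOH = 0.511 * m_glucose
m_EtOH = 0.511 * 325.83 = 166.4991 g

166.4991 g


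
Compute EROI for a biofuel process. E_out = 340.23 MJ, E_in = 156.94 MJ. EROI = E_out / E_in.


EROI = E_out / E_in
= 340.23 / 156.94
= 2.1679

2.1679


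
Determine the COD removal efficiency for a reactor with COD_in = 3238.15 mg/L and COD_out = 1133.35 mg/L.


eta = (COD_in - COD_out) / COD_in * 100
= (3238.15 - 1133.35) / 3238.15 * 100
= 65.0001%

65.0001%


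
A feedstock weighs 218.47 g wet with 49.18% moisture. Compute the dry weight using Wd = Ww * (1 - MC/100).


Wd = Ww * (1 - MC/100)
= 218.47 * (1 - 49.18/100)
= 111.0265 g

111.0265 g


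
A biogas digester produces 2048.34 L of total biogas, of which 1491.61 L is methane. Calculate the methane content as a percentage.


CH4% = V_CH4 / V_total * 100
= 1491.61 / 2048.34 * 100
= 72.8204%

72.8204%


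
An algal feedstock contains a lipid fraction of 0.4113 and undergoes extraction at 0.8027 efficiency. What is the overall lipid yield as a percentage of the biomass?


Y = lipid_content * extraction_eff * 100
= 0.4113 * 0.8027 * 100
= 33.0151%

33.0151%


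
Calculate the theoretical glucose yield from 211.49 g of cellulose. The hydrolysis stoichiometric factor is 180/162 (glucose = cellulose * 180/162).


glucose = cellulose * 180/162
= 211.49 * 180/162
= 234.9889 g

234.9889 g


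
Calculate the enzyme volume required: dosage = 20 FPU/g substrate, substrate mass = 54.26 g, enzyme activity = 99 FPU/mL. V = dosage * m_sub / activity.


V = dosage * m_sub / activity
V = 20 * 54.26 / 99
V = 10.9616 mL

10.9616 mL


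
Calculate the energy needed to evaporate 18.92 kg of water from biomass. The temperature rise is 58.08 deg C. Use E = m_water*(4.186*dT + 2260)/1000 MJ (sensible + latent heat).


E = m_water * (4.186 * dT + 2260) / 1000
= 18.92 * (4.186 * 58.08 + 2260) / 1000
= 47.3591 MJ

47.3591 MJ


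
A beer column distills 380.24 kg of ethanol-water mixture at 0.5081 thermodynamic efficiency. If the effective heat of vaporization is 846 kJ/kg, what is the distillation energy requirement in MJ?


E = m * 846 / (eta * 1000)
= 380.24 * 846 / (0.5081 * 1000)
= 633.1097 MJ

633.1097 MJ


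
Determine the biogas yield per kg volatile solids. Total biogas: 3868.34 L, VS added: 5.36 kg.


Y = V / VS
= 3868.34 / 5.36
= 721.7052 L/kg VS

721.7052 L/kg VS


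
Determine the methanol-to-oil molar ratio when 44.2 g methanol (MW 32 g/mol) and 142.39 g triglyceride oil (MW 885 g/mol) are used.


Molar ratio = n_MeOH / n_oil = (MeOH/32) / (oil/885) = (MeOH * 885) / (32 * oil)
= (44.2 * 885) / (32 * 142.39)
= 8.5849

8.5849


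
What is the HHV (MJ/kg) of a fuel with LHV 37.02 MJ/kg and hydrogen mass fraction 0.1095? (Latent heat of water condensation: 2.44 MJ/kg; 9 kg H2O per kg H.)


HHV = LHV + H_frac * 9 * 2.44
= 37.02 + 0.1095 * 9 * 2.44
= 39.4246 MJ/kg

39.4246 MJ/kg


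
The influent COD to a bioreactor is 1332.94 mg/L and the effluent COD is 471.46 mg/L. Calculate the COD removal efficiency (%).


eta = (COD_in - COD_out) / COD_in * 100
= (1332.94 - 471.46) / 1332.94 * 100
= 64.6301%

64.6301%


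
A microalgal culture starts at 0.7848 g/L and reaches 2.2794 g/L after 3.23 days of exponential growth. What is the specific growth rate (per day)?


mu = ln(X2/X1) / dt
= ln(2.2794/0.7848) / 3.23
= 0.3301 per day

0.3301 per day


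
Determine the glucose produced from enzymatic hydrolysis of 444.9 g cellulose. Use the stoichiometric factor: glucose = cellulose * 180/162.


glucose = cellulose * 180/162
= 444.9 * 180/162
= 494.3333 g

494.3333 g


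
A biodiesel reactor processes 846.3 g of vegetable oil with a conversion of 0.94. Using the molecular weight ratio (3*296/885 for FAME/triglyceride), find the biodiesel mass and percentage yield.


m_FAME = oil * conv * (3 * 296 / 885) = oil * conv * (888/885)
= 846.3 * 0.94 * 888 / 885
= 798.2187 g
Y = m_FAME / oil * 100 = conv * (888/885) * 100
= 0.94 * 888 / 885 * 100
= 94.32%

798.2187 g FAME; Y = 94.32%


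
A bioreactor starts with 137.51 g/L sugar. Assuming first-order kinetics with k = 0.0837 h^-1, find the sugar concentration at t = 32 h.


S = S0 * exp(-k * t)
S = 137.51 * exp(-0.0837 * 32)
S = 9.4432 g/L

9.4432 g/L


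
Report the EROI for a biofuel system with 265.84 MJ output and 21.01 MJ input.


EROI = E_out / E_in
= 265.84 / 21.01
= 12.6530

12.6530


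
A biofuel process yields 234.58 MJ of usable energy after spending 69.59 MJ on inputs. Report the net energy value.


NEV = E_out - E_in
= 234.58 - 69.59
= 164.9900 MJ

164.9900 MJ


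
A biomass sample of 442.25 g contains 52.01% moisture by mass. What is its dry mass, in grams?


Wd = Ww * (1 - MC/100)
= 442.25 * (1 - 52.01/100)
= 212.2358 g

212.2358 g


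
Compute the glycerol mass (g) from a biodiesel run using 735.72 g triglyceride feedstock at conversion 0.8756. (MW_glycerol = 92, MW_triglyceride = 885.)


glycerol = oil * conv * (92/885)
= 735.72 * 0.8756 * 92 / 885
= 66.9673 g

66.9673 g


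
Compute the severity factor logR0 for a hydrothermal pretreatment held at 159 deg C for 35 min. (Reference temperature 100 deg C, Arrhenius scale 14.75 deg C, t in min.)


logR0 = log10(t * exp((T - 100) / 14.75))
= log10(35 * exp((159 - 100) / 14.75))
= 3.2812

3.2812


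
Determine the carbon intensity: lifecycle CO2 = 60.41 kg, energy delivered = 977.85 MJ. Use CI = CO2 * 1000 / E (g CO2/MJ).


CI = CO2 * 1000 / E
= 60.41 * 1000 / 977.85
= 61.7784 g CO2/MJ

61.7784 g CO2/MJ


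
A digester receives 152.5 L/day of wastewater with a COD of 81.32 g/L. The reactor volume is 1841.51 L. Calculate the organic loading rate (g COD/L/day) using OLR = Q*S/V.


OLR = Q * S / V
= 152.5 * 81.32 / 1841.51
= 6.7343 g/L/day

6.7343 g/L/day


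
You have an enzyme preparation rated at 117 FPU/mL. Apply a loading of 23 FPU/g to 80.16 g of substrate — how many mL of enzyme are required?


V = dosage * m_sub / activity
V = 23 * 80.16 / 117
V = 15.7579 mL

15.7579 mL


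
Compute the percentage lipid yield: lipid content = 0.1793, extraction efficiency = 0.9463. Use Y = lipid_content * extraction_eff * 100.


Y = lipid_content * extraction_eff * 100
= 0.1793 * 0.9463 * 100
= 16.9672%

16.9672%


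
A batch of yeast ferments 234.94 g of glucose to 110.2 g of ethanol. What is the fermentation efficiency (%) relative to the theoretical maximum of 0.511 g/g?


Fermentation efficiency = (actual / (0.511 * glucose)) * 100
= (110.2 / (0.511 * 234.94)) * 100
= 91.7918%

91.7918%


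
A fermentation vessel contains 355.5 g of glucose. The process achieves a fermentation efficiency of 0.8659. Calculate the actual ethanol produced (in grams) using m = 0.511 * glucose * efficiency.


Actual ethanol: m = 0.511 * 355.5 * 0.8659
m = 157.2998 g

157.2998 g


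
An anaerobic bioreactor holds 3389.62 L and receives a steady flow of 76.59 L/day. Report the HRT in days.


HRT = V / Q
= 3389.62 / 76.59
= 44.2567 days

44.2567 days


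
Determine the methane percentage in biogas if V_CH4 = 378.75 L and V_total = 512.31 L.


CH4% = V_CH4 / V_total * 100
= 378.75 / 512.31 * 100
= 73.9298%

73.9298%


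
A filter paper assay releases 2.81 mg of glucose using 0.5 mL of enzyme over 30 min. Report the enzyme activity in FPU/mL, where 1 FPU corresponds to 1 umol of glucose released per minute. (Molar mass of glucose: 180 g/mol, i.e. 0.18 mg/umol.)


Activity = glucose_mg / (0.18 mg/umol * V_mL * t_min)
= 2.81 / (0.18 * 0.5 * 30)
= 1.0407 FPU/mL

1.0407 FPU/mL


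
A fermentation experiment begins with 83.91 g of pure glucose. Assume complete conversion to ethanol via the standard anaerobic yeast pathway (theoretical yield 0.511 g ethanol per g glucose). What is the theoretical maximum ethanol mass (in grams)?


Theoretical ethanol yield: m_EtOH = 0.511 * m_glucose
m_EtOH = 0.511 * 83.91 = 42.8780 g

42.8780 g


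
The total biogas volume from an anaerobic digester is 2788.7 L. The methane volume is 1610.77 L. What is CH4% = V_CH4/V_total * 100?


CH4% = V_CH4 / V_total * 100
= 1610.77 / 2788.7 * 100
= 57.7606%

57.7606%


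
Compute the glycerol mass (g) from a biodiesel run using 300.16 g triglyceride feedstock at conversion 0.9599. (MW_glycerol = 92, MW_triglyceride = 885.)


glycerol = oil * conv * (92/885)
= 300.16 * 0.9599 * 92 / 885
= 29.9518 g

29.9518 g


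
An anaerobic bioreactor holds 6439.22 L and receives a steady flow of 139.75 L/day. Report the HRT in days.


HRT = V / Q
= 6439.22 / 139.75
= 46.0767 days

46.0767 days


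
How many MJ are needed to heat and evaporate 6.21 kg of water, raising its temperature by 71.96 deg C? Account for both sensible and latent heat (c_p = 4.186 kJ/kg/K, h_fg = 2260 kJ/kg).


E = m_water * (4.186 * dT + 2260) / 1000
= 6.21 * (4.186 * 71.96 + 2260) / 1000
= 15.9052 MJ

15.9052 MJ


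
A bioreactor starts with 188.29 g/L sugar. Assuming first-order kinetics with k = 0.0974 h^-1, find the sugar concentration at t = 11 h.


S = S0 * exp(-k * t)
S = 188.29 * exp(-0.0974 * 11)
S = 64.4947 g/L

64.4947 g/L


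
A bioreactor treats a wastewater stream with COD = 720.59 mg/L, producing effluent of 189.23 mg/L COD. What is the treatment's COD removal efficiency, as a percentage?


eta = (COD_in - COD_out) / COD_in * 100
= (720.59 - 189.23) / 720.59 * 100
= 73.7396%

73.7396%


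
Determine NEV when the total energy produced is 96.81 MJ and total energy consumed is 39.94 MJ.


NEV = E_out - E_in
= 96.81 - 39.94
= 56.8700 MJ

56.8700 MJ


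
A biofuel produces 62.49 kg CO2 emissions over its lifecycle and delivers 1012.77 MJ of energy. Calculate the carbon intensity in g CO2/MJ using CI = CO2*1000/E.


CI = CO2 * 1000 / E
= 62.49 * 1000 / 1012.77
= 61.7021 g CO2/MJ

61.7021 g CO2/MJ


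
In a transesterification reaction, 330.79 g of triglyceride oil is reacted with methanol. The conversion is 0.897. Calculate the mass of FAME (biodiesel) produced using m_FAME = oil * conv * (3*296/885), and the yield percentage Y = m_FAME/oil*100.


m_FAME = oil * conv * (3 * 296 / 885) = oil * conv * (888/885)
= 330.79 * 0.897 * 888 / 885
= 297.7245 g
Y = m_FAME / oil * 100 = conv * (888/885) * 100
= 0.897 * 888 / 885 * 100
= 90.00%

297.7245 g FAME; Y = 90.00%


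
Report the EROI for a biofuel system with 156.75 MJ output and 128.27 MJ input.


EROI = E_out / E_in
= 156.75 / 128.27
= 1.2220

1.2220


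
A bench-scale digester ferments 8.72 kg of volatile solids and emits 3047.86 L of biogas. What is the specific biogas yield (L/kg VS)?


Y = V / VS
= 3047.86 / 8.72
= 349.5252 L/kg VS

349.5252 L/kg VS


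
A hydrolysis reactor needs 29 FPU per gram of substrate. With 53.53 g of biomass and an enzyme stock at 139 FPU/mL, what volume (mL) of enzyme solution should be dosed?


V = dosage * m_sub / activity
V = 29 * 53.53 / 139
V = 11.1681 mL

11.1681 mL


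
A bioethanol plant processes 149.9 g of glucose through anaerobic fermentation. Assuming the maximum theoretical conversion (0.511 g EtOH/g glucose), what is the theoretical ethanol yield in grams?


Theoretical ethanol yield: m_EtOH = 0.511 * m_glucose
m_EtOH = 0.511 * 149.9 = 76.5989 g

76.5989 g


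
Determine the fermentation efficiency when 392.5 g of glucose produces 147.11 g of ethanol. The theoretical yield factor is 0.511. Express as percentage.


Fermentation efficiency = (actual / (0.511 * glucose)) * 100
= (147.11 / (0.511 * 392.5)) * 100
= 73.3469%

73.3469%


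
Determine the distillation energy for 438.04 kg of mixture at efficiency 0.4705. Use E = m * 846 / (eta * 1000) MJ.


E = m * 846 / (eta * 1000)
= 438.04 * 846 / (0.4705 * 1000)
= 787.6341 MJ

787.6341 MJ


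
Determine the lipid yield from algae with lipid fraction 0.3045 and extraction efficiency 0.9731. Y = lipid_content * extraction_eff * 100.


Y = lipid_content * extraction_eff * 100
= 0.3045 * 0.9731 * 100
= 29.6309%

29.6309%


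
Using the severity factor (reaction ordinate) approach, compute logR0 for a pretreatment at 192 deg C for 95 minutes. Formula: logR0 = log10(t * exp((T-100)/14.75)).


logR0 = log10(t * exp((T - 100) / 14.75))
= log10(95 * exp((192 - 100) / 14.75))
= 4.6865

4.6865


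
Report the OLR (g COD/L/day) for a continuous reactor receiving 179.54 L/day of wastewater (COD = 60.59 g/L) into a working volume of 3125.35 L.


OLR = Q * S / V
= 179.54 * 60.59 / 3125.35
= 3.4807 g/L/day

3.4807 g/L/day


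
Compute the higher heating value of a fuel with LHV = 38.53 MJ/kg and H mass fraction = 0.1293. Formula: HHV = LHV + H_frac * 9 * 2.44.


HHV = LHV + H_frac * 9 * 2.44
= 38.53 + 0.1293 * 9 * 2.44
= 41.3694 MJ/kg

41.3694 MJ/kg


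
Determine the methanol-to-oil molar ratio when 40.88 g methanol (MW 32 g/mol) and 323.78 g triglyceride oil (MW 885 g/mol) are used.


Molar ratio = n_MeOH / n_oil = (MeOH/32) / (oil/885) = (MeOH * 885) / (32 * oil)
= (40.88 * 885) / (32 * 323.78)
= 3.4918

3.4918


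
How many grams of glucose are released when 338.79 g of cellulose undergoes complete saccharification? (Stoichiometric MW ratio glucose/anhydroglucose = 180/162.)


glucose = cellulose * 180/162
= 338.79 * 180/162
= 376.4333 g

376.4333 g


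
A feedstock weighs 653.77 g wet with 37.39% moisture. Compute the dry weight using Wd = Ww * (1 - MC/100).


Wd = Ww * (1 - MC/100)
= 653.77 * (1 - 37.39/100)
= 409.3254 g

409.3254 g


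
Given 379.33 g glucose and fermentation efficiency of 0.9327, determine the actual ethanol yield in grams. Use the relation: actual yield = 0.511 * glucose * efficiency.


Actual ethanol: m = 0.511 * 379.33 * 0.9327
m = 180.7924 g

180.7924 g


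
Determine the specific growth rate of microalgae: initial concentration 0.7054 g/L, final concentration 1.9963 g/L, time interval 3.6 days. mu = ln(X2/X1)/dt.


mu = ln(X2/X1) / dt
= ln(1.9963/0.7054) / 3.6
= 0.2890 per day

0.2890 per day


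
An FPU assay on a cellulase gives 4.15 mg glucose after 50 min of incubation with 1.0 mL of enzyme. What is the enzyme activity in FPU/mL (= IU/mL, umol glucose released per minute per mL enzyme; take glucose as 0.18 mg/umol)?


Activity = glucose_mg / (0.18 mg/umol * V_mL * t_min)
= 4.15 / (0.18 * 1.0 * 50)
= 0.4611 FPU/mL

0.4611 FPU/mL


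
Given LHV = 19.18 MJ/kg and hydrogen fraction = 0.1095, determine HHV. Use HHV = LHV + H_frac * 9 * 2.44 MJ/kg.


HHV = LHV + H_frac * 9 * 2.44
= 19.18 + 0.1095 * 9 * 2.44
= 21.5846 MJ/kg

21.5846 MJ/kg


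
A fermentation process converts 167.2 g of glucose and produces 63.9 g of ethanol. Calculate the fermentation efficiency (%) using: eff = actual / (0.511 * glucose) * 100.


Fermentation efficiency = (actual / (0.511 * glucose)) * 100
= (63.9 / (0.511 * 167.2)) * 100
= 74.7900%

74.7900%


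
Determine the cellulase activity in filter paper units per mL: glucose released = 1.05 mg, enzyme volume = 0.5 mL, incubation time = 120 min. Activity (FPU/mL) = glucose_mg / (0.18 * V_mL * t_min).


Activity = glucose_mg / (0.18 mg/umol * V_mL * t_min)
= 1.05 / (0.18 * 0.5 * 120)
= 0.0972 FPU/mL

0.0972 FPU/mL


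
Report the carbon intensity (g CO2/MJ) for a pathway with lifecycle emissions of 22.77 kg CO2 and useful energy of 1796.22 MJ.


CI = CO2 * 1000 / E
= 22.77 * 1000 / 1796.22
= 12.6766 g CO2/MJ

12.6766 g CO2/MJ


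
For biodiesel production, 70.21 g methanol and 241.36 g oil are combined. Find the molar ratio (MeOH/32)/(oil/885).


Molar ratio = n_MeOH / n_oil = (MeOH/32) / (oil/885) = (MeOH * 885) / (32 * oil)
= (70.21 * 885) / (32 * 241.36)
= 8.0450

8.0450


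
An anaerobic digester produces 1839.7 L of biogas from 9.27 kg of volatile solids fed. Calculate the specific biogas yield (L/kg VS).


Y = V / VS
= 1839.7 / 9.27
= 198.4574 L/kg VS

198.4574 L/kg VS


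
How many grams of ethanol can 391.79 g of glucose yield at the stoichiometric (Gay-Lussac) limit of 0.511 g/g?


Theoretical ethanol yield: m_EtOH = 0.511 * m_glucose
m_EtOH = 0.511 * 391.79 = 200.2047 g

200.2047 g


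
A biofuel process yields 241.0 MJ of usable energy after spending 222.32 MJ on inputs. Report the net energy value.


NEV = E_out - E_in
= 241.0 - 222.32
= 18.6800 MJ

18.6800 MJ


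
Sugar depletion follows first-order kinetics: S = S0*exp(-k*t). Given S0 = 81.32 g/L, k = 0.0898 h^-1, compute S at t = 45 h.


S = S0 * exp(-k * t)
S = 81.32 * exp(-0.0898 * 45)
S = 1.4296 g/L

1.4296 g/L


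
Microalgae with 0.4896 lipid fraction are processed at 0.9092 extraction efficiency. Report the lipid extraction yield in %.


Y = lipid_content * extraction_eff * 100
= 0.4896 * 0.9092 * 100
= 44.5144%

44.5144%


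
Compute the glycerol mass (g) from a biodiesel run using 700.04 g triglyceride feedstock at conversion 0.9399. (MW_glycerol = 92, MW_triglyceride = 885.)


glycerol = oil * conv * (92/885)
= 700.04 * 0.9399 * 92 / 885
= 68.3989 g

68.3989 g


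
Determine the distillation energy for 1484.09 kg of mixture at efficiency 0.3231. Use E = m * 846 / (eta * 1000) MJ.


E = m * 846 / (eta * 1000)
= 1484.09 * 846 / (0.3231 * 1000)
= 3885.9181 MJ

3885.9181 MJ


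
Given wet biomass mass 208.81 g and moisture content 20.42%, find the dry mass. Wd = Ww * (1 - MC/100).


Wd = Ww * (1 - MC/100)
= 208.81 * (1 - 20.42/100)
= 166.1710 g

166.1710 g


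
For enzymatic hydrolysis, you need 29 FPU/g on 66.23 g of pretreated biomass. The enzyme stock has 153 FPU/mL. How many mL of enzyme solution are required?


V = dosage * m_sub / activity
V = 29 * 66.23 / 153
V = 12.5534 mL

12.5534 mL


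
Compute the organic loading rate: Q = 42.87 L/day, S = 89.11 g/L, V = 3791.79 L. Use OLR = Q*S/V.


OLR = Q * S / V
= 42.87 * 89.11 / 3791.79
= 1.0075 g/L/day

1.0075 g/L/day


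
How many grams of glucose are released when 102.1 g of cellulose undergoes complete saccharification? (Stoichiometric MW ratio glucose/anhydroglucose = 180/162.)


glucose = cellulose * 180/162
= 102.1 * 180/162
= 113.4444 g

113.4444 g


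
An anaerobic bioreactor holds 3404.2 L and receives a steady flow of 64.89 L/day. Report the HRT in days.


HRT = V / Q
= 3404.2 / 64.89
= 52.4611 days

52.4611 days


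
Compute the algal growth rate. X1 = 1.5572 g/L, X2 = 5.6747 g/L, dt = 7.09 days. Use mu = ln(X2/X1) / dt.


mu = ln(X2/X1) / dt
= ln(5.6747/1.5572) / 7.09
= 0.1824 per day

0.1824 per day


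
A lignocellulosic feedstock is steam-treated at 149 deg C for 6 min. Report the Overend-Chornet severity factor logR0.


logR0 = log10(t * exp((T - 100) / 14.75))
= log10(6 * exp((149 - 100) / 14.75))
= 2.2209

2.2209


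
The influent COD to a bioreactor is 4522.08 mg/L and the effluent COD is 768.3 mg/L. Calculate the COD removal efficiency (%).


eta = (COD_in - COD_out) / COD_in * 100
= (4522.08 - 768.3) / 4522.08 * 100
= 83.0100%

83.0100%


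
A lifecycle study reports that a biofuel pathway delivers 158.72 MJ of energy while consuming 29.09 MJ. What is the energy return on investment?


EROI = E_out / E_in
= 158.72 / 29.09
= 5.4562

5.4562


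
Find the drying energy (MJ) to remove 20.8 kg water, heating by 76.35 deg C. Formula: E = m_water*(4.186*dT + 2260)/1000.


E = m_water * (4.186 * dT + 2260) / 1000
= 20.8 * (4.186 * 76.35 + 2260) / 1000
= 53.6557 MJ

53.6557 MJ
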